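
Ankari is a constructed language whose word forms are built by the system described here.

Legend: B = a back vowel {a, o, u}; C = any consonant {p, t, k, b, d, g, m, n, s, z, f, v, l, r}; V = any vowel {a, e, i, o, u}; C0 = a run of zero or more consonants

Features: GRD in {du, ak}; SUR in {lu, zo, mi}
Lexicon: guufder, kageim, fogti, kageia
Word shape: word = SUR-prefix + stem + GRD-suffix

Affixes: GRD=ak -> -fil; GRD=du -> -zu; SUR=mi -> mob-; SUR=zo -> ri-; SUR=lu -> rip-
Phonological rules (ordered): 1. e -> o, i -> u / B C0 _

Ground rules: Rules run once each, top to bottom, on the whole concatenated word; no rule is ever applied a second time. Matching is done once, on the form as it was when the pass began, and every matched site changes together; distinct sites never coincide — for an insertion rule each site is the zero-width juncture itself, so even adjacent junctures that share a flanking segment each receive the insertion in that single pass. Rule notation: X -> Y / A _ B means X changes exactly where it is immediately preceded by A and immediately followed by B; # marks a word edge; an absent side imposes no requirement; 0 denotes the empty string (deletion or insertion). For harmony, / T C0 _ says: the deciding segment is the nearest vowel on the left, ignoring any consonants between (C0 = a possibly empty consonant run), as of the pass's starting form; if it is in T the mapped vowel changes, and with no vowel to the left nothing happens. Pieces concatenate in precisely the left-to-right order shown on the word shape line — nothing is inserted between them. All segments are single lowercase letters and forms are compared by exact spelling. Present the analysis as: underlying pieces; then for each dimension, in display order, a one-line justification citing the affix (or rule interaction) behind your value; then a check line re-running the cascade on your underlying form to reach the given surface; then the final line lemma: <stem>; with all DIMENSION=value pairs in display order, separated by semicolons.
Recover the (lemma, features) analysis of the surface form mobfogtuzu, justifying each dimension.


underlying: mob-fogti-zu
GRD=du - signalled by the affix -zu
SUR=mi - signalled by the affix mob-
check: mobfogtizu -> mobfogtuzu
lemma: fogti; GRD=du; SUR=mi


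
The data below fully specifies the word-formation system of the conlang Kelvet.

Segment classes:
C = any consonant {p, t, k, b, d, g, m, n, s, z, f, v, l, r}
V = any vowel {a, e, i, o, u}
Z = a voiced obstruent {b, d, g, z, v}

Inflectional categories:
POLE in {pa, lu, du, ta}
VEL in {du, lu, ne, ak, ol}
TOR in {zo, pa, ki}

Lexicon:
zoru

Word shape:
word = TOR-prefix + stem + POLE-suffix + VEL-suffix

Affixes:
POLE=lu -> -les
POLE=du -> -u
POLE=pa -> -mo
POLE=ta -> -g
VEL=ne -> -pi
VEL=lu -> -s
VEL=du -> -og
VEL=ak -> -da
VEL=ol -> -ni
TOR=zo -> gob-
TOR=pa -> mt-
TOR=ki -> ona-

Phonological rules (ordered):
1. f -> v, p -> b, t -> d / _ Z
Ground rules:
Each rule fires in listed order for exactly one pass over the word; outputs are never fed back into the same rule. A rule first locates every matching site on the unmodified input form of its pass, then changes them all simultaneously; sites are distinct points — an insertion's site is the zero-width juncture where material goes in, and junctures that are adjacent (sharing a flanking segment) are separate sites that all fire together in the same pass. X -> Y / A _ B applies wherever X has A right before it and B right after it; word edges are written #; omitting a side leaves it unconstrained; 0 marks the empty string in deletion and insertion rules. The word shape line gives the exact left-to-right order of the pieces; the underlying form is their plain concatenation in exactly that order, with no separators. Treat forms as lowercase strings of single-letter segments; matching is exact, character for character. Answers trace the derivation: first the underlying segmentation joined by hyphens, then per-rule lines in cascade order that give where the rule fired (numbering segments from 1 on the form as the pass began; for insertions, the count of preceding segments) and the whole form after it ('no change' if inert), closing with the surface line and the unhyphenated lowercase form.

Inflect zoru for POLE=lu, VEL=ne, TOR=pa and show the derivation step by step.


underlying: mt-zoru-les-pi
1. f -> v, p -> b, t -> d / _ Z: fires at position(s) 2: mdzorulespi
surface: mdzorulespi


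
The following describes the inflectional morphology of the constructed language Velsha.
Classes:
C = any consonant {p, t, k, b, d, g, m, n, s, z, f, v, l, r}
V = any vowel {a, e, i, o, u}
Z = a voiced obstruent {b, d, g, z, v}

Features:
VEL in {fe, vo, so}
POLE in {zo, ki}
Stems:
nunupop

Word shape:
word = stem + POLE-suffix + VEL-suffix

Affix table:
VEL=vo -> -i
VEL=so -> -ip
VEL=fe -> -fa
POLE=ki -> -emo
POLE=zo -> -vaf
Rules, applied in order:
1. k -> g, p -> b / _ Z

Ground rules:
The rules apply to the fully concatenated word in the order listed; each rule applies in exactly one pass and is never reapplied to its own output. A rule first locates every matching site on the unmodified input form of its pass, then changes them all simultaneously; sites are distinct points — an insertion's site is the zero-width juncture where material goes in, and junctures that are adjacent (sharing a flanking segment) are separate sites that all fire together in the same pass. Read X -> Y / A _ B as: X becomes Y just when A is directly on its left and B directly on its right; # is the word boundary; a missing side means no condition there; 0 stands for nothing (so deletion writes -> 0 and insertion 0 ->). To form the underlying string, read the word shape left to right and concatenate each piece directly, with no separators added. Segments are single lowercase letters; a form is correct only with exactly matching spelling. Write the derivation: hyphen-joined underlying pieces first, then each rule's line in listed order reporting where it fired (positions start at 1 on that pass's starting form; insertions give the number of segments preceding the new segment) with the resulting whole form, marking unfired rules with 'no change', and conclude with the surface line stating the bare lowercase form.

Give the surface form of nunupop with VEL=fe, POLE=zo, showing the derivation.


underlying: nunupop-vaf-fa
1. k -> g, p -> b / _ Z: fires at position(s) 7: nunupobvaffa
surface: nunupobvaffa


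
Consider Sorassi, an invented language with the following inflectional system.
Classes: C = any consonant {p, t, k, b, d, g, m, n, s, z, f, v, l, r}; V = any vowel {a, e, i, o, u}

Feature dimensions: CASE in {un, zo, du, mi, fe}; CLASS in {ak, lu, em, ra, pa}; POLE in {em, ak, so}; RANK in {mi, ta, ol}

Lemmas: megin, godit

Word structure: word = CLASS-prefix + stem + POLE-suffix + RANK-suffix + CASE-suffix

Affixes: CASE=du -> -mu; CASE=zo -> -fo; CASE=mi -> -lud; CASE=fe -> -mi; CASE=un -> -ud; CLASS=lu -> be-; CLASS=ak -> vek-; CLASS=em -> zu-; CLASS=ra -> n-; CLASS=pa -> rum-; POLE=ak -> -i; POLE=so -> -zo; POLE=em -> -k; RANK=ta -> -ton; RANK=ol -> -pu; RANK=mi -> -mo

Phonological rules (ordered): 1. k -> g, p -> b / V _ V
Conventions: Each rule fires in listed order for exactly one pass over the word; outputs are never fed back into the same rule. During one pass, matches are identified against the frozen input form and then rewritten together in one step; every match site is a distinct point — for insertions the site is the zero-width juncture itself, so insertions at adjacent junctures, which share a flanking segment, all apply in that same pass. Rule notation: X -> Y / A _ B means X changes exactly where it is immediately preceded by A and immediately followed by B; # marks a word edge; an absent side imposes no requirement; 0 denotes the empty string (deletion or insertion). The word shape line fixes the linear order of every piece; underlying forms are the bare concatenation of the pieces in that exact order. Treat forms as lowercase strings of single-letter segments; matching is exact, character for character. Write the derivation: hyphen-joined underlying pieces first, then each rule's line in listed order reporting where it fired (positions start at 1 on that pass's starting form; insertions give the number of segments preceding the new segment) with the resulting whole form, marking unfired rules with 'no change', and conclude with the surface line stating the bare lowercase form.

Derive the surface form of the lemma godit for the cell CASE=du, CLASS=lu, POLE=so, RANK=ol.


underlying: be-godit-zo-pu-mu
1. k -> g, p -> b / V _ V: fires at position(s) 10: begoditzobumu
surface: begoditzobumu


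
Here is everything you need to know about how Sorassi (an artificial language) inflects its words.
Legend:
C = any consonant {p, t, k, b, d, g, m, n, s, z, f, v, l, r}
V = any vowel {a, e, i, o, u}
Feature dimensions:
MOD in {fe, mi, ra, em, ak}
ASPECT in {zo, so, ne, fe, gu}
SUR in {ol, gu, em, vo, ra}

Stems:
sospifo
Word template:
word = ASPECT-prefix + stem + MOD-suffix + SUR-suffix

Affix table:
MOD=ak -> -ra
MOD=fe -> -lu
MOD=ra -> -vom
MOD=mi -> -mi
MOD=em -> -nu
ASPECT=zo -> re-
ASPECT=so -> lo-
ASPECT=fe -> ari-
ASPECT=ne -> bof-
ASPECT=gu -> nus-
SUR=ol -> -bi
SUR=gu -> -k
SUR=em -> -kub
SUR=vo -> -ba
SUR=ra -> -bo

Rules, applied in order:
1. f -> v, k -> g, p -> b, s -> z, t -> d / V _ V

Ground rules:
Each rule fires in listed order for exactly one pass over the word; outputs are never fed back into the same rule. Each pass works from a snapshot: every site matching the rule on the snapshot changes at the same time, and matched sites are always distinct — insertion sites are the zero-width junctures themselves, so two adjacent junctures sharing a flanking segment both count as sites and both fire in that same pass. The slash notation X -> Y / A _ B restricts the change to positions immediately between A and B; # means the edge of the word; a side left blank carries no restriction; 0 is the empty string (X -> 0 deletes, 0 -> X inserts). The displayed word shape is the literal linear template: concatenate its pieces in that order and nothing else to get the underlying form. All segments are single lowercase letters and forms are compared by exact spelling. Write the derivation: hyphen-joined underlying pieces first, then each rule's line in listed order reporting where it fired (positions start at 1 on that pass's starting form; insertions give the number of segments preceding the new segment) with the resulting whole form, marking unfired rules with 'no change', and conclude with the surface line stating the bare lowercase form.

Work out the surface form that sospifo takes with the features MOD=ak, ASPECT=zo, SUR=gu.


underlying: re-sospifo-ra-k
1. f -> v, k -> g, p -> b, s -> z, t -> d / V _ V: fires at position(s) 3, 8: rezospivorak
surface: rezospivorak


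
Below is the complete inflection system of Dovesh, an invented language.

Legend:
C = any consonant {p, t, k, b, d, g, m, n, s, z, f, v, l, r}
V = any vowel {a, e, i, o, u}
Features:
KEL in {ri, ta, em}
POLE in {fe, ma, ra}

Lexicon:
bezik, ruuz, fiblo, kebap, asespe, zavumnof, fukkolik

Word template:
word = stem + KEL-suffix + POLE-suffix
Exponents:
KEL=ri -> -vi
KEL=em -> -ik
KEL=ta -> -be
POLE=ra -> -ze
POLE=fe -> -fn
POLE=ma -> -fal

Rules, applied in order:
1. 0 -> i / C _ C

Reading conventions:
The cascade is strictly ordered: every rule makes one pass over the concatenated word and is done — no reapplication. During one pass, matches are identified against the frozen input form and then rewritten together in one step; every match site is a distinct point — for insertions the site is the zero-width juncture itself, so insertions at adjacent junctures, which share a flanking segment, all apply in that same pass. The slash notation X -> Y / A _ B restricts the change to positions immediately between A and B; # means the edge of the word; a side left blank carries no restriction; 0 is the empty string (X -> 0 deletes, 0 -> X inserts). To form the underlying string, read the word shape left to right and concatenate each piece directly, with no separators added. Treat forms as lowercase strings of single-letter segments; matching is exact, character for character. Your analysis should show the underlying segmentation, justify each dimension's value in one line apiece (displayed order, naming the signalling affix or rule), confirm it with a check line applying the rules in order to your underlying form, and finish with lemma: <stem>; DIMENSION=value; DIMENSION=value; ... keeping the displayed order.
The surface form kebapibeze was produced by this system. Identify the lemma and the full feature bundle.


underlying: kebap-be-ze
KEL=ta - signalled by the affix -be
POLE=ra - signalled by the affix -ze
check: kebapbeze -> kebapibeze
lemma: kebap; KEL=ta; POLE=ra


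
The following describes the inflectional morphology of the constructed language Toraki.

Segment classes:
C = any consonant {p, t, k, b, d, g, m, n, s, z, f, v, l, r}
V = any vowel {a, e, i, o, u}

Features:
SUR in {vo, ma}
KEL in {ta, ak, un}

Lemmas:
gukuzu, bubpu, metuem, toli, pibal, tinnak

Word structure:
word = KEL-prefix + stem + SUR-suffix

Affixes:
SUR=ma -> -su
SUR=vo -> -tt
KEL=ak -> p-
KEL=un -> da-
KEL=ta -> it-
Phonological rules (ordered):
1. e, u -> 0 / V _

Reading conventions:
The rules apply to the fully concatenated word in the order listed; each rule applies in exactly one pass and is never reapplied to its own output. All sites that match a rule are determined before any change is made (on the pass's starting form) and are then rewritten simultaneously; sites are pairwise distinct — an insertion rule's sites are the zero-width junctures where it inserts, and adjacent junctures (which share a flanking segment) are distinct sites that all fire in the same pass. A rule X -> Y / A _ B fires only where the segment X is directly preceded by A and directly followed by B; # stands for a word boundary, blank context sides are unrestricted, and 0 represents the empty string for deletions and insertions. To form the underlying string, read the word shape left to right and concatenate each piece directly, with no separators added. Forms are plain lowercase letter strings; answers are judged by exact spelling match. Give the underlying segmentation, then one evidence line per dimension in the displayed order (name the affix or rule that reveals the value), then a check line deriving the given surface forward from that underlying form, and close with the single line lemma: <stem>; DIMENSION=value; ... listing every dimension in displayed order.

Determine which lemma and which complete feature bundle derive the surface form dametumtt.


underlying: da-metuem-tt
SUR=vo - signalled by the affix -tt
KEL=un - signalled by the affix da-
check: dametuemtt -> dametumtt
lemma: metuem; SUR=vo; KEL=un


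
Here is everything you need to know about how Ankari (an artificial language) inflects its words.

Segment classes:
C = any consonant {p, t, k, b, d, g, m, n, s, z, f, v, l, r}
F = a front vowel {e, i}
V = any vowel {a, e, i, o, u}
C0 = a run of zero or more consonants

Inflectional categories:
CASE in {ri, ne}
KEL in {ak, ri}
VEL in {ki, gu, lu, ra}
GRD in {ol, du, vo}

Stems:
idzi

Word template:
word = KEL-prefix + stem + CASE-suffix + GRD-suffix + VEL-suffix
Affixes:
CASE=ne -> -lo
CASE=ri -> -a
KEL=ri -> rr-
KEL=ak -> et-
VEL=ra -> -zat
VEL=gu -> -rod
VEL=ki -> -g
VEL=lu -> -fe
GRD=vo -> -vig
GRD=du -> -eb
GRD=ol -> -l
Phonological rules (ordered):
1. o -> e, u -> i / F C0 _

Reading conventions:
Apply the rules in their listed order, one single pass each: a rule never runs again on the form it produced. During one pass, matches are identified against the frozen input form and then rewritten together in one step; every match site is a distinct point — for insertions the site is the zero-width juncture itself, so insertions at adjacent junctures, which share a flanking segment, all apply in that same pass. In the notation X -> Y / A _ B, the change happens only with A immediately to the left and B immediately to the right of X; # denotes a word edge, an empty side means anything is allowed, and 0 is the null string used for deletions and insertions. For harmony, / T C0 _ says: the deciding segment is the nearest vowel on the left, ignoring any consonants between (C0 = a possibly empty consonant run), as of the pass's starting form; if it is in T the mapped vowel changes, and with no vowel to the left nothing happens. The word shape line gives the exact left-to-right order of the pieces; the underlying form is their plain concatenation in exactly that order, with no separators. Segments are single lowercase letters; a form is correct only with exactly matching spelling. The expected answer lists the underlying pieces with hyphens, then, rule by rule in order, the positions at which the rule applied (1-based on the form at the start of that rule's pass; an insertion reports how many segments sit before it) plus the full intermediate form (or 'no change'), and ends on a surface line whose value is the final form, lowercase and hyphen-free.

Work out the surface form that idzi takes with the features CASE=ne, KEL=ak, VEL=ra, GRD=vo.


underlying: et-idzi-lo-vig-zat
1. o -> e, u -> i / F C0 _: fires at position(s) 8: etidzilevigzat
surface: etidzilevigzat


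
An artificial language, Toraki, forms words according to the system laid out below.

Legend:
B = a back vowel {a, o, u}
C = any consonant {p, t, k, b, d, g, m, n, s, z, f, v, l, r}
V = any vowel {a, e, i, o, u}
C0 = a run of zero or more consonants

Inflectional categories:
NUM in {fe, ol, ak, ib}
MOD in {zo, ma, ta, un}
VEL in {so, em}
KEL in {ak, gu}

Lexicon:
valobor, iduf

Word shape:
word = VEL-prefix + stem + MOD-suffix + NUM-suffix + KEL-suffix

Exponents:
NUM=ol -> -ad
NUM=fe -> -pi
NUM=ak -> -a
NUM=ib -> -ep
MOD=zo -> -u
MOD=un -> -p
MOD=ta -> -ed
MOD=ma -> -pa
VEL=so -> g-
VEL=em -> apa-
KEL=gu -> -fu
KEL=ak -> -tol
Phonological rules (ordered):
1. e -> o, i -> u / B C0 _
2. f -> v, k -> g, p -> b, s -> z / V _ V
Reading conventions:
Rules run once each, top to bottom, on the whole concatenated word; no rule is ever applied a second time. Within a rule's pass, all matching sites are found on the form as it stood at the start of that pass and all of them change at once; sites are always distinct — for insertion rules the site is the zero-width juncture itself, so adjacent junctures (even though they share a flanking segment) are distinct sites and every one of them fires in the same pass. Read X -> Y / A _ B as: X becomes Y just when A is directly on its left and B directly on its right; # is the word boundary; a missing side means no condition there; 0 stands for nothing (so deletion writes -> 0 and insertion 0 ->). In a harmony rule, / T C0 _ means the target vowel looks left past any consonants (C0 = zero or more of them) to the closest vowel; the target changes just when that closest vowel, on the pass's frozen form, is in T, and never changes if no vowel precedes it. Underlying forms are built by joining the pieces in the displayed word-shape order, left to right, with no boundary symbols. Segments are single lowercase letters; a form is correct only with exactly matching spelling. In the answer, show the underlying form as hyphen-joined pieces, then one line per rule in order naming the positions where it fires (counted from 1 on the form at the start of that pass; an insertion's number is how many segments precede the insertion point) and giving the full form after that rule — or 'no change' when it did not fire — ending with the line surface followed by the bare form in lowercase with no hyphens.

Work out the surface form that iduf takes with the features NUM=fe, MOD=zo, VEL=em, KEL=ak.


underlying: apa-iduf-u-pi-tol
1. e -> o, i -> u / B C0 _: fires at position(s) 4, 10: apaudufuputol
2. f -> v, k -> g, p -> b, s -> z / V _ V: fires at position(s) 2, 7, 9: abauduvubutol
surface: abauduvubutol


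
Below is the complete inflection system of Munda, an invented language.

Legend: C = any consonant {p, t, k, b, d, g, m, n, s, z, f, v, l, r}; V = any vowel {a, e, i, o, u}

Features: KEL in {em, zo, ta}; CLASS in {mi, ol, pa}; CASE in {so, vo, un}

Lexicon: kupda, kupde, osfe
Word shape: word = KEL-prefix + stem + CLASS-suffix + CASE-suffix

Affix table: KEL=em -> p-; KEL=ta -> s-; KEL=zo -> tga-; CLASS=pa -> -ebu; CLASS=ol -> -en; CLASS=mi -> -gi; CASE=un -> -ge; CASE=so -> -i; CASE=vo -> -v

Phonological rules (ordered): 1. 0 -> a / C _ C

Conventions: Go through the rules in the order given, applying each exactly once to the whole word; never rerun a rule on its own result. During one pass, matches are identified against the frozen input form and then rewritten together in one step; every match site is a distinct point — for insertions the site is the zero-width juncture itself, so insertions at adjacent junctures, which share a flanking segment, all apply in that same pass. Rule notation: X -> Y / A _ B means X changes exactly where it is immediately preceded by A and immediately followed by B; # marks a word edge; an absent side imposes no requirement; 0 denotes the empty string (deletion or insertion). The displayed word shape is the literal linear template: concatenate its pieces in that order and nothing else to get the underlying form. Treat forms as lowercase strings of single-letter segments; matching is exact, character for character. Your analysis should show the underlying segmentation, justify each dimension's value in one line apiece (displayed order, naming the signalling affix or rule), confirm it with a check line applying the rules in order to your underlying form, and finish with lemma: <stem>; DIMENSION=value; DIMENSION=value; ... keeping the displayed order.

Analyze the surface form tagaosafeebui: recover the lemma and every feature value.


underlying: tga-osfe-ebu-i
KEL=zo - signalled by the affix tga-
CLASS=pa - signalled by the affix -ebu
CASE=so - signalled by the affix -i
check: tgaosfeebui -> tagaosafeebui
lemma: osfe; KEL=zo; CLASS=pa; CASE=so


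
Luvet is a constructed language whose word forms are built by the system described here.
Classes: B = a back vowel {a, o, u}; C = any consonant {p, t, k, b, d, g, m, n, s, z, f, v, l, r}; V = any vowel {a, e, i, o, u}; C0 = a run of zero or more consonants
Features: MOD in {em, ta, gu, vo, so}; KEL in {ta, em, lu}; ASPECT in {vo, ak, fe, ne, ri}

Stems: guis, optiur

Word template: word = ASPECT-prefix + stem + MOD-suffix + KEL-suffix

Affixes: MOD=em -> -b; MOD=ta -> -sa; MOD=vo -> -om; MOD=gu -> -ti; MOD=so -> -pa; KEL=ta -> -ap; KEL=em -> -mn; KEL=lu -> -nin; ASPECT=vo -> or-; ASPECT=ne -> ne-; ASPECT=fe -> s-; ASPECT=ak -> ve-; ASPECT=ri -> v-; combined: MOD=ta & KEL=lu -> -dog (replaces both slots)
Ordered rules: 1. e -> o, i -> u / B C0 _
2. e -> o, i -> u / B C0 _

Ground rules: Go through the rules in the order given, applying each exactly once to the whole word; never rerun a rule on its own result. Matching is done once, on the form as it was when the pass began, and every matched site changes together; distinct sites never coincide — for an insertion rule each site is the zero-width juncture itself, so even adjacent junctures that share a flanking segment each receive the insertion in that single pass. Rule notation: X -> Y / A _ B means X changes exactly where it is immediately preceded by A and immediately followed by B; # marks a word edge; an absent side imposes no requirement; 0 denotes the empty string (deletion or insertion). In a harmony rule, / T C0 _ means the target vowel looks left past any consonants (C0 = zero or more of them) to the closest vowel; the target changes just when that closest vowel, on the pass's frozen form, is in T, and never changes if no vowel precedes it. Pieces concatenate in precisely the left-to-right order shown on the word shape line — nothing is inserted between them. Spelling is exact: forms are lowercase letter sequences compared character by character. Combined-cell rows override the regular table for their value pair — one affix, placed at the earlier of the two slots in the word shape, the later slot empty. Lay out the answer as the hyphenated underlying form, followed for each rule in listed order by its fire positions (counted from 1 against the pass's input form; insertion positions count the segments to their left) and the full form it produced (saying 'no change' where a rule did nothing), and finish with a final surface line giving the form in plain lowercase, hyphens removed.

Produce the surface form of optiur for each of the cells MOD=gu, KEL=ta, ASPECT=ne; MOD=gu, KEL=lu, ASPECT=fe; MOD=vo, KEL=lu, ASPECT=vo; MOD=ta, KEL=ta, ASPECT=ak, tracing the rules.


cell MOD=gu, KEL=ta, ASPECT=ne:
underlying: ne-optiur-ti-ap
1. e -> o, i -> u / B C0 _: fires at position(s) 6, 10: neoptuurtuap
2. e -> o, i -> u / B C0 _: no change
surface: neoptuurtuap

cell MOD=gu, KEL=lu, ASPECT=fe:
underlying: s-optiur-ti-nin
1. e -> o, i -> u / B C0 _: fires at position(s) 5, 9: soptuurtunin
2. e -> o, i -> u / B C0 _: fires at position(s) 11: soptuurtunun
surface: soptuurtunun

cell MOD=vo, KEL=lu, ASPECT=vo:
underlying: or-optiur-om-nin
1. e -> o, i -> u / B C0 _: fires at position(s) 6, 12: oroptuuromnun
2. e -> o, i -> u / B C0 _: no change
surface: oroptuuromnun

cell MOD=ta, KEL=ta, ASPECT=ak:
underlying: ve-optiur-sa-ap
1. e -> o, i -> u / B C0 _: fires at position(s) 6: veoptuursaap
2. e -> o, i -> u / B C0 _: no change
surface: veoptuursaap


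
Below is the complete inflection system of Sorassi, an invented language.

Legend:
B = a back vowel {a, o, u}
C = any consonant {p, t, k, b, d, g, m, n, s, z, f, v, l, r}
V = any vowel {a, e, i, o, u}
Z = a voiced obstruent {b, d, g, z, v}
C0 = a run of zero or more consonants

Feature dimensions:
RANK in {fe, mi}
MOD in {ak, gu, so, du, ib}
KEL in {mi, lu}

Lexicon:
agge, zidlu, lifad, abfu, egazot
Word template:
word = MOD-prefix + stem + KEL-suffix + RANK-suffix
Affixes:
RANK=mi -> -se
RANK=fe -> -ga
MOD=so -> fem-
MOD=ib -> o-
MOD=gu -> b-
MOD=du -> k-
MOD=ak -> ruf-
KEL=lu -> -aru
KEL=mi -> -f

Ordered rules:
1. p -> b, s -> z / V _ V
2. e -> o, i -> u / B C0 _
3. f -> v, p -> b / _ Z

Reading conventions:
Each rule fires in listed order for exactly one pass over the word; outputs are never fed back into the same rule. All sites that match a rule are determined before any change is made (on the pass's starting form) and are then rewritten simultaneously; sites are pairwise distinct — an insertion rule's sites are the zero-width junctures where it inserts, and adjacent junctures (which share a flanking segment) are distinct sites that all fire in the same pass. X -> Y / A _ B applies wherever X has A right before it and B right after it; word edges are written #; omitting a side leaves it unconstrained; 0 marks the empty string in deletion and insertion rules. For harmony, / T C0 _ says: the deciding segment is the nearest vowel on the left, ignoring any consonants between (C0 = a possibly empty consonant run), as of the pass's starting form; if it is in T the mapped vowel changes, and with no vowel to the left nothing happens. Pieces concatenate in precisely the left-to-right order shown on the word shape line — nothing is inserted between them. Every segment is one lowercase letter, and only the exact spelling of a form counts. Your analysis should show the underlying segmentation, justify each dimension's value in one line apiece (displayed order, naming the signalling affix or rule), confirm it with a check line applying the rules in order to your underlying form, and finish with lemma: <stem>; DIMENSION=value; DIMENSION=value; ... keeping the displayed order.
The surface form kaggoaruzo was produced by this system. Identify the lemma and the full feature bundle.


underlying: k-agge-aru-se
RANK=mi - signalled by the affix -se
MOD=du - signalled by the affix k-
KEL=lu - signalled by the affix -aru
check: kaggearuse -> kaggearuze -> kaggoaruzo -> kaggoaruzo
lemma: agge; RANK=mi; MOD=du; KEL=lu


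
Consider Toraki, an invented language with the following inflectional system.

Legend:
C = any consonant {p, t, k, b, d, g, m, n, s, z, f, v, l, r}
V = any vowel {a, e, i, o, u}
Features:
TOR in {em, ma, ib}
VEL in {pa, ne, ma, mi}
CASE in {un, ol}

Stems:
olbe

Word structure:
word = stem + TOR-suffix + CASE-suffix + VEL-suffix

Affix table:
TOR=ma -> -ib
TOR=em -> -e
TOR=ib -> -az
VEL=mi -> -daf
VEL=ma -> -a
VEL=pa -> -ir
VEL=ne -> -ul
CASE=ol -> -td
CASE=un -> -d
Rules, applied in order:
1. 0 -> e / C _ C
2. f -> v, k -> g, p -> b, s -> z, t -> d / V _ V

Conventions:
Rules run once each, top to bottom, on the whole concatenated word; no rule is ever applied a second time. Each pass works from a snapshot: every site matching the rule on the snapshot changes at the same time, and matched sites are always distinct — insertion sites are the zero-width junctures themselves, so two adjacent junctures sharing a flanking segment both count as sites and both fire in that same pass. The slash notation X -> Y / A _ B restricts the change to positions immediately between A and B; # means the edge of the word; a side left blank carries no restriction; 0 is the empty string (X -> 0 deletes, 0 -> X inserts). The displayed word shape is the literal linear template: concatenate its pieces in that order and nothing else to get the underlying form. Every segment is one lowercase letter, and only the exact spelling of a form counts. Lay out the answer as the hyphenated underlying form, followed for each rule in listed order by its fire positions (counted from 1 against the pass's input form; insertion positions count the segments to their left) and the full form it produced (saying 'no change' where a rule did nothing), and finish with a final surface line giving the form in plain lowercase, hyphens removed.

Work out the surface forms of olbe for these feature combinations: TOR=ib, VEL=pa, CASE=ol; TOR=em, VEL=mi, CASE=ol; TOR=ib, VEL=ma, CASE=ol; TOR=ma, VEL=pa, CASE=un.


cell TOR=ib, VEL=pa, CASE=ol:
underlying: olbe-az-td-ir
1. 0 -> e / C _ C: inserts after position(s) 2, 6, 7: olebeazetedir
2. f -> v, k -> g, p -> b, s -> z, t -> d / V _ V: fires at position(s) 9: olebeazededir
surface: olebeazededir

cell TOR=em, VEL=mi, CASE=ol:
underlying: olbe-e-td-daf
1. 0 -> e / C _ C: inserts after position(s) 2, 6, 7: olebeetededaf
2. f -> v, k -> g, p -> b, s -> z, t -> d / V _ V: fires at position(s) 7: olebeedededaf
surface: olebeedededaf

cell TOR=ib, VEL=ma, CASE=ol:
underlying: olbe-az-td-a
1. 0 -> e / C _ C: inserts after position(s) 2, 6, 7: olebeazeteda
2. f -> v, k -> g, p -> b, s -> z, t -> d / V _ V: fires at position(s) 9: olebeazededa
surface: olebeazededa

cell TOR=ma, VEL=pa, CASE=un:
underlying: olbe-ib-d-ir
1. 0 -> e / C _ C: inserts after position(s) 2, 6: olebeibedir
2. f -> v, k -> g, p -> b, s -> z, t -> d / V _ V: no change
surface: olebeibedir


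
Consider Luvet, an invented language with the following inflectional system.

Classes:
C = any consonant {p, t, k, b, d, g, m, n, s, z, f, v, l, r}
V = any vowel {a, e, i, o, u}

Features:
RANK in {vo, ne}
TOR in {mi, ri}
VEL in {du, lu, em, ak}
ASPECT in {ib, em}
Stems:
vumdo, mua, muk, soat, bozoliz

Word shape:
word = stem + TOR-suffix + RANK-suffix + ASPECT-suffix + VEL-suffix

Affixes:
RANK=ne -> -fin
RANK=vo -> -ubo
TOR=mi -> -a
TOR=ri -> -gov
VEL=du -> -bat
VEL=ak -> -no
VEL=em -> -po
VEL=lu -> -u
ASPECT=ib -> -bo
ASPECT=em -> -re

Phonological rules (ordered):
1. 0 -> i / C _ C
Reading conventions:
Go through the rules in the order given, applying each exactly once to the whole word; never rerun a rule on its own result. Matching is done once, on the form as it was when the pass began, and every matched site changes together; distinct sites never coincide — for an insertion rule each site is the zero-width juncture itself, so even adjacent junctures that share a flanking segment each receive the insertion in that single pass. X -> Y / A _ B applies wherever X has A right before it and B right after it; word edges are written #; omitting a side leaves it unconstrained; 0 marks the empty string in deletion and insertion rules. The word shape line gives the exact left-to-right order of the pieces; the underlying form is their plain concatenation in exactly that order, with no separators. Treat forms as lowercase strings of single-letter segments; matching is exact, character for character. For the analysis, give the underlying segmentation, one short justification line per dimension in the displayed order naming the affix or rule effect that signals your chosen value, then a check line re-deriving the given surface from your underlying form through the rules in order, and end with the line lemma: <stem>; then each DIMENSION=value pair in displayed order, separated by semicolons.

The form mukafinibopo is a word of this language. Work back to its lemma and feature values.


underlying: muk-a-fin-bo-po
RANK=ne - signalled by the affix -fin
TOR=mi - signalled by the affix -a
VEL=em - signalled by the affix -po
ASPECT=ib - signalled by the affix -bo
check: mukafinbopo -> mukafinibopo
lemma: muk; RANK=ne; TOR=mi; VEL=em; ASPECT=ib


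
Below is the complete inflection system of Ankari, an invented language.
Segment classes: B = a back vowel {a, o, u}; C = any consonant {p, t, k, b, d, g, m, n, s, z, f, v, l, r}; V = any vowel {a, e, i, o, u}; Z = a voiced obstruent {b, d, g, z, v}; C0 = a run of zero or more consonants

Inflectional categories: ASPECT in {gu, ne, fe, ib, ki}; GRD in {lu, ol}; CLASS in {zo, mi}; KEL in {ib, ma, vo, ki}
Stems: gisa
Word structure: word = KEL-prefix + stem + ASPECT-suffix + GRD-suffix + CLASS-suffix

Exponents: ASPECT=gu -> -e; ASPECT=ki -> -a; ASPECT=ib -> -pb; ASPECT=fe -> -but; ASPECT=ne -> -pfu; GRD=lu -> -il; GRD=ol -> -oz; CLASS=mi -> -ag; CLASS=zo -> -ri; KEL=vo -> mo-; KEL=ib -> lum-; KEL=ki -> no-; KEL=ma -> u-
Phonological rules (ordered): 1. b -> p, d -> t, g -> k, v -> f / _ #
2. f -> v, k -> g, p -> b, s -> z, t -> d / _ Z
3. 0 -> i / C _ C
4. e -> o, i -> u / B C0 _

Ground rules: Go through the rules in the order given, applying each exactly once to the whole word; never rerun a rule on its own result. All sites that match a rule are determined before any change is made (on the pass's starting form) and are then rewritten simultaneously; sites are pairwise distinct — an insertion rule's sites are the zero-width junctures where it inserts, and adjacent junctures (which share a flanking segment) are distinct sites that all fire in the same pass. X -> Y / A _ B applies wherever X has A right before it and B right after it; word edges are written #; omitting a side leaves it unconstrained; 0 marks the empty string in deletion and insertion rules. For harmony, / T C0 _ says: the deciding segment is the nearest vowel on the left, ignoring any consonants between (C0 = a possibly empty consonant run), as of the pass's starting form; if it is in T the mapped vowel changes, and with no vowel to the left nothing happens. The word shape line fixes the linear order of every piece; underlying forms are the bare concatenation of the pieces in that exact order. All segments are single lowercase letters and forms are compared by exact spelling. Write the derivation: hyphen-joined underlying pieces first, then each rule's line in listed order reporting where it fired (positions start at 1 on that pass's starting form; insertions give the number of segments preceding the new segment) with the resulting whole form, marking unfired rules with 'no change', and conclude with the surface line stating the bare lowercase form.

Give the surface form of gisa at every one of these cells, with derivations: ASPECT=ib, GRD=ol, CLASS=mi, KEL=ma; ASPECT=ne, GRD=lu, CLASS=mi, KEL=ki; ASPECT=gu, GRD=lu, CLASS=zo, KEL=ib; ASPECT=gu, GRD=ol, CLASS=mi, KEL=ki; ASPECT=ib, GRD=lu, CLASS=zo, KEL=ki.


cell ASPECT=ib, GRD=ol, CLASS=mi, KEL=ma:
underlying: u-gisa-pb-oz-ag
1. b -> p, d -> t, g -> k, v -> f / _ #: fires at position(s) 11: ugisapbozak
2. f -> v, k -> g, p -> b, s -> z, t -> d / _ Z: fires at position(s) 6: ugisabbozak
3. 0 -> i / C _ C: inserts after position(s) 6: ugisabibozak
4. e -> o, i -> u / B C0 _: fires at position(s) 3, 7: ugusabubozak
surface: ugusabubozak

cell ASPECT=ne, GRD=lu, CLASS=mi, KEL=ki:
underlying: no-gisa-pfu-il-ag
1. b -> p, d -> t, g -> k, v -> f / _ #: fires at position(s) 13: nogisapfuilak
2. f -> v, k -> g, p -> b, s -> z, t -> d / _ Z: no change
3. 0 -> i / C _ C: inserts after position(s) 7: nogisapifuilak
4. e -> o, i -> u / B C0 _: fires at position(s) 4, 8, 11: nogusapufuulak
surface: nogusapufuulak

cell ASPECT=gu, GRD=lu, CLASS=zo, KEL=ib:
underlying: lum-gisa-e-il-ri
1. b -> p, d -> t, g -> k, v -> f / _ #: no change
2. f -> v, k -> g, p -> b, s -> z, t -> d / _ Z: no change
3. 0 -> i / C _ C: inserts after position(s) 3, 10: lumigisaeiliri
4. e -> o, i -> u / B C0 _: fires at position(s) 4, 9: lumugisaoiliri
surface: lumugisaoiliri

cell ASPECT=gu, GRD=ol, CLASS=mi, KEL=ki:
underlying: no-gisa-e-oz-ag
1. b -> p, d -> t, g -> k, v -> f / _ #: fires at position(s) 11: nogisaeozak
2. f -> v, k -> g, p -> b, s -> z, t -> d / _ Z: no change
3. 0 -> i / C _ C: no change
4. e -> o, i -> u / B C0 _: fires at position(s) 4, 7: nogusaoozak
surface: nogusaoozak

cell ASPECT=ib, GRD=lu, CLASS=zo, KEL=ki:
underlying: no-gisa-pb-il-ri
1. b -> p, d -> t, g -> k, v -> f / _ #: no change
2. f -> v, k -> g, p -> b, s -> z, t -> d / _ Z: fires at position(s) 7: nogisabbilri
3. 0 -> i / C _ C: inserts after position(s) 7, 10: nogisabibiliri
4. e -> o, i -> u / B C0 _: fires at position(s) 4, 8: nogusabubiliri
surface: nogusabubiliri


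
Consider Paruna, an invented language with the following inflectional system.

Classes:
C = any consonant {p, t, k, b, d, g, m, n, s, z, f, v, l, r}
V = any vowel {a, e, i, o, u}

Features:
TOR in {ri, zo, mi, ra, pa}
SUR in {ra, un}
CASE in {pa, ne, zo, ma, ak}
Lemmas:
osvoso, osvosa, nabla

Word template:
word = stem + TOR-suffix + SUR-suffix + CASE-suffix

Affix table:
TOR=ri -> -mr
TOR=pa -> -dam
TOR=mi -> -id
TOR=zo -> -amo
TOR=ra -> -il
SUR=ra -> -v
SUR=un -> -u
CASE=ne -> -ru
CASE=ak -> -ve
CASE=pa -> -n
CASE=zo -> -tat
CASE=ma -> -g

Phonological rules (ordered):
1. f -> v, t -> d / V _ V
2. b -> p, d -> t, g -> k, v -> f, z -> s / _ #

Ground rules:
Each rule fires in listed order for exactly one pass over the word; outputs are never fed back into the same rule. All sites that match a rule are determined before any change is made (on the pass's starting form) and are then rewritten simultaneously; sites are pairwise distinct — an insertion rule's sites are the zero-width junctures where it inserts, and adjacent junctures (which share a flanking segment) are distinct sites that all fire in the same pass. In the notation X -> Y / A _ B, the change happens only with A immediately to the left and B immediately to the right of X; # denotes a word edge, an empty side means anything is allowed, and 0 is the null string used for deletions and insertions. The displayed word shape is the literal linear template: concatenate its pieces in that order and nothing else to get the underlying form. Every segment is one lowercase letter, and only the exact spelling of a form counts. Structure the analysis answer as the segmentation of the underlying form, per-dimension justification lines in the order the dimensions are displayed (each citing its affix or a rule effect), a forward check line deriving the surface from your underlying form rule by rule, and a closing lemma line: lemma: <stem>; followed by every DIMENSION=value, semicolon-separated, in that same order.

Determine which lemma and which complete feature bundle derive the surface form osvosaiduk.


underlying: osvosa-id-u-g
TOR=mi - signalled by the affix -id
SUR=un - signalled by the affix -u
CASE=ma - signalled by the affix -g
check: osvosaidug -> osvosaidug -> osvosaiduk
lemma: osvosa; TOR=mi; SUR=un; CASE=ma


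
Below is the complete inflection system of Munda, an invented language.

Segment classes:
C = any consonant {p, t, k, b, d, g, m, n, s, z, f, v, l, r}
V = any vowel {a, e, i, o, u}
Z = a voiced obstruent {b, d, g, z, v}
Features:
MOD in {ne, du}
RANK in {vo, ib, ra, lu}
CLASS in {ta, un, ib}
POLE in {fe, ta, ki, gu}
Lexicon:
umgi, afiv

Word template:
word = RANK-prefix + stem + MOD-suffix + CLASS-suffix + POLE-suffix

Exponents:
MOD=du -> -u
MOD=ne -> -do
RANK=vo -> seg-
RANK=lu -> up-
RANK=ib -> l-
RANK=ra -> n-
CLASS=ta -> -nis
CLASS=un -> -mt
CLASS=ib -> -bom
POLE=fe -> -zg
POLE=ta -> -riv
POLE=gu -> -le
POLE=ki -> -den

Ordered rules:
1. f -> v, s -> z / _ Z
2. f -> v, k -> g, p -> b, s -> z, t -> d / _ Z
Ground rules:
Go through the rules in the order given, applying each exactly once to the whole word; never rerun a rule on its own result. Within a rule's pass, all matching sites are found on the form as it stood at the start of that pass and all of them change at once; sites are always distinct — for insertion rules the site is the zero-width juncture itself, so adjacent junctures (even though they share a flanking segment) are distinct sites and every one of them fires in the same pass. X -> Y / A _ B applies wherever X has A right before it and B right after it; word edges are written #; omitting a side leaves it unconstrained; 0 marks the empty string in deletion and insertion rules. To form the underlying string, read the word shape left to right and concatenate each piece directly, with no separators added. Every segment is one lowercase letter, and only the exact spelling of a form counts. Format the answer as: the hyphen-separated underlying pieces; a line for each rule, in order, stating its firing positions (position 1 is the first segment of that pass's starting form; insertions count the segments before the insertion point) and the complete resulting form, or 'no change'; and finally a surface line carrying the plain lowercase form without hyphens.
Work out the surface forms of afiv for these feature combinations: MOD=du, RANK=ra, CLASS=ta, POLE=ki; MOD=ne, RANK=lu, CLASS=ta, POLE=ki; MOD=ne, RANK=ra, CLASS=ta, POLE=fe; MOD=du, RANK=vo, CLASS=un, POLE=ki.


cell MOD=du, RANK=ra, CLASS=ta, POLE=ki:
underlying: n-afiv-u-nis-den
1. f -> v, s -> z / _ Z: fires at position(s) 9: nafivunizden
2. f -> v, k -> g, p -> b, s -> z, t -> d / _ Z: no change
surface: nafivunizden

cell MOD=ne, RANK=lu, CLASS=ta, POLE=ki:
underlying: up-afiv-do-nis-den
1. f -> v, s -> z / _ Z: fires at position(s) 11: upafivdonizden
2. f -> v, k -> g, p -> b, s -> z, t -> d / _ Z: no change
surface: upafivdonizden

cell MOD=ne, RANK=ra, CLASS=ta, POLE=fe:
underlying: n-afiv-do-nis-zg
1. f -> v, s -> z / _ Z: fires at position(s) 10: nafivdonizzg
2. f -> v, k -> g, p -> b, s -> z, t -> d / _ Z: no change
surface: nafivdonizzg

cell MOD=du, RANK=vo, CLASS=un, POLE=ki:
underlying: seg-afiv-u-mt-den
1. f -> v, s -> z / _ Z: no change
2. f -> v, k -> g, p -> b, s -> z, t -> d / _ Z: fires at position(s) 10: segafivumdden
surface: segafivumdden
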